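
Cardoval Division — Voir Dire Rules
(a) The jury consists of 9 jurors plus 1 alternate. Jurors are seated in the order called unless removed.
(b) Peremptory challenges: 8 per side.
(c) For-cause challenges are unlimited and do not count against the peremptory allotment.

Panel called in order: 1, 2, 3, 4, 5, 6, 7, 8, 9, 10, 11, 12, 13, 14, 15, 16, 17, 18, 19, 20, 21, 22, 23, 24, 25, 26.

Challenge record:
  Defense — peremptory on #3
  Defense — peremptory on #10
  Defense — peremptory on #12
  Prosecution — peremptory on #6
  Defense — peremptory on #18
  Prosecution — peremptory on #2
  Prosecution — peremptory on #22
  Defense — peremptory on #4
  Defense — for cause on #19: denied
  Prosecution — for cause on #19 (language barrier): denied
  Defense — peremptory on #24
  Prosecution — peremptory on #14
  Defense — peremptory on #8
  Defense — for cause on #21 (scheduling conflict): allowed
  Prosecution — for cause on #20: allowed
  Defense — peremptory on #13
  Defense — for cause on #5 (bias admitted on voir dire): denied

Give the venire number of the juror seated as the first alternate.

23

Removed: #2, #3, #4, #6, #8, #10, #12, #13, #14, #18, #20, #21, #22, #24. (#5, #19 stay — for-cause denied.)
Seating in order: seats 1–9 → #1, #5, #7, #9, #11, #15, #16, #17, #19; alternates → #23.
So alternate 1 is #23.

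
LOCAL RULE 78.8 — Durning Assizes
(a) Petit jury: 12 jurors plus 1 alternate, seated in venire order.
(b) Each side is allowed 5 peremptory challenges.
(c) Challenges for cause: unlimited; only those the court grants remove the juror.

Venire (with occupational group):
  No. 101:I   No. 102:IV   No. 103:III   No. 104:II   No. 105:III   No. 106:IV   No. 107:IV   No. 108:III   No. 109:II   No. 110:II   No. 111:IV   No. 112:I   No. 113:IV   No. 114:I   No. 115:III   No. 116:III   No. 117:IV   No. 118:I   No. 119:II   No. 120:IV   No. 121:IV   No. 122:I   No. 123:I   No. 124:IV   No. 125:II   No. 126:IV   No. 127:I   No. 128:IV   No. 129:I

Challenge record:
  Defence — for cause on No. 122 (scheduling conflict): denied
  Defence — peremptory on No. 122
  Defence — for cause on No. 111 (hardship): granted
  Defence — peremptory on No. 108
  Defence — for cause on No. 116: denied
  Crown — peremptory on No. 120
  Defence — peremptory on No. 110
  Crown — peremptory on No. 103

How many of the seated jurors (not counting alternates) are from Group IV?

4

Removed: #103, #108, #110, #111, #120, #122.
Seated jurors 1–12: #101, #102, #104, #105, #106, #107, #109, #112, #113, #114, #115, #116 (alternates #117 not counted).
Of those, in Group IV: #102, #106, #107, #113 → 4.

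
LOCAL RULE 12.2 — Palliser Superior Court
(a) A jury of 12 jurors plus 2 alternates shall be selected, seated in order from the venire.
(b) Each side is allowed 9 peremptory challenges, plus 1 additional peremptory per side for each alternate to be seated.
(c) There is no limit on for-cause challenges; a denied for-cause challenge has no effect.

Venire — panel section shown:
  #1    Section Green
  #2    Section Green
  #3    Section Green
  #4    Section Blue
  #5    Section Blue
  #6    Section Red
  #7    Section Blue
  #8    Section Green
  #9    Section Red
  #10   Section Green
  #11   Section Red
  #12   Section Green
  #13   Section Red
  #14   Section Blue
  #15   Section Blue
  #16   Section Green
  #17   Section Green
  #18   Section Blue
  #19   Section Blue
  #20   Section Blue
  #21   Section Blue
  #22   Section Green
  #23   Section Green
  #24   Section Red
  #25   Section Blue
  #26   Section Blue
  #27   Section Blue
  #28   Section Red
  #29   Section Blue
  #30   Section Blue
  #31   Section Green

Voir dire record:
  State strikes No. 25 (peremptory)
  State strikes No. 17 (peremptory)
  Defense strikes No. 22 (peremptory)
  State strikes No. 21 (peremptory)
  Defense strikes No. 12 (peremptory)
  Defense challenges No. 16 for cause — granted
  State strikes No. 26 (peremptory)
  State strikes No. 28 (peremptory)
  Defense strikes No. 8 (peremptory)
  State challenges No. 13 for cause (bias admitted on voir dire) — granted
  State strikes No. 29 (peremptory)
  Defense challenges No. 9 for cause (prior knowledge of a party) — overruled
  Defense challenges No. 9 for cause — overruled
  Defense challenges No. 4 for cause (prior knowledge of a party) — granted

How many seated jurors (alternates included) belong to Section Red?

3

Removed: #4, #8, #12, #13, #16, #17, #21, #22, #25, #26, #28, #29.
Seated (14 incl. alternates): #1, #2, #3, #5, #6, #7, #9, #10, #11, #14, #15, #18, #19, #20.
Of those, in Section Red: #6, #9, #11 → 3.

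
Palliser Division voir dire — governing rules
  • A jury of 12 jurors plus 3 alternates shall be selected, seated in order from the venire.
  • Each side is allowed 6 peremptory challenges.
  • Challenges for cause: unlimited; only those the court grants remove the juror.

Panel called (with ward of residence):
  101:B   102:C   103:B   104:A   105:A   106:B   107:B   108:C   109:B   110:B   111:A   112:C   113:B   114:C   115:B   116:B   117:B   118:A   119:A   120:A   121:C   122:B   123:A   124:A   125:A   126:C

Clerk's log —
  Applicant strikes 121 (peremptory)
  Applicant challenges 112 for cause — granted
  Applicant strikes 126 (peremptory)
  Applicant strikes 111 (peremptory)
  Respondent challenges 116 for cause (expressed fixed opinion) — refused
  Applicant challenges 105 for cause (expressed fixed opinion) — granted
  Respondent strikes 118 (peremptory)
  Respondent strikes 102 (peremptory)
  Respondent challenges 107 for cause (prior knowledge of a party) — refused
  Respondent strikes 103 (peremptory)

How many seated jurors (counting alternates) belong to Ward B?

Removed: #102, #103, #105, #111, #112, #118, #121, #126.
Seated (15 incl. alternates): #101, #104, #106, #107, #108, #109, #110, #113, #114, #115, #116, #117, #119, #120, #122.
Of those, in Ward B: #101, #106, #107, #109, #110, #113, #115, #116, #117, #122 → 10.

10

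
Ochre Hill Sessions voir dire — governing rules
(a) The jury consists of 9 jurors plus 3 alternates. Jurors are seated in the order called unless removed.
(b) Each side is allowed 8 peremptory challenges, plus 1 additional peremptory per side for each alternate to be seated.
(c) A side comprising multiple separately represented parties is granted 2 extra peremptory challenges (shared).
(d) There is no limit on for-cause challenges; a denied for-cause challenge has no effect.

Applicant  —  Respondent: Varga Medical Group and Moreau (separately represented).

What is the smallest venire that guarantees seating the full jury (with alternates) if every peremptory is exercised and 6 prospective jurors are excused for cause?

Seats to fill: 9 + 3 alternates = 12.
Peremptories — Applicant: 8 + 1×3 = 11; Respondent: 8 + 1×3 + 2 = 13; total 24.
For-cause removals: 6.
Minimum venire: 12 + 24 + 6 = 42.

42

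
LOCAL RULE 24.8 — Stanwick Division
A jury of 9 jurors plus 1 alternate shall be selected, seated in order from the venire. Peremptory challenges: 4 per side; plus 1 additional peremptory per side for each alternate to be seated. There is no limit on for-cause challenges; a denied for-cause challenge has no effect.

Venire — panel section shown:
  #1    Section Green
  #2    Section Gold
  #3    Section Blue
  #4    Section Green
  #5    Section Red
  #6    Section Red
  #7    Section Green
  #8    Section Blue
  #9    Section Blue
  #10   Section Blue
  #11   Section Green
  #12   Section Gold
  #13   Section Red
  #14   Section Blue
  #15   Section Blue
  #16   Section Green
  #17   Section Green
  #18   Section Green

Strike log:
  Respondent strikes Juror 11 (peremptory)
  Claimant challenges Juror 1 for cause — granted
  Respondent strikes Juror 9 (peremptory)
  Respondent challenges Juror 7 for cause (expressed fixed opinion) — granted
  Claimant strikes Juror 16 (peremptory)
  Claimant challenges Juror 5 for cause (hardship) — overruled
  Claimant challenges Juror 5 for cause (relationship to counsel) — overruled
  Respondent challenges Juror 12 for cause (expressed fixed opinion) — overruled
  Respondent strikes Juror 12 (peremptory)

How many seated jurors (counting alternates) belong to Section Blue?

5

Removed: #1, #7, #9, #11, #12, #16.
Seated (10 incl. alternates): #2, #3, #4, #5, #6, #8, #10, #13, #14, #15.
Of those, in Section Blue: #3, #8, #10, #14, #15 → 5.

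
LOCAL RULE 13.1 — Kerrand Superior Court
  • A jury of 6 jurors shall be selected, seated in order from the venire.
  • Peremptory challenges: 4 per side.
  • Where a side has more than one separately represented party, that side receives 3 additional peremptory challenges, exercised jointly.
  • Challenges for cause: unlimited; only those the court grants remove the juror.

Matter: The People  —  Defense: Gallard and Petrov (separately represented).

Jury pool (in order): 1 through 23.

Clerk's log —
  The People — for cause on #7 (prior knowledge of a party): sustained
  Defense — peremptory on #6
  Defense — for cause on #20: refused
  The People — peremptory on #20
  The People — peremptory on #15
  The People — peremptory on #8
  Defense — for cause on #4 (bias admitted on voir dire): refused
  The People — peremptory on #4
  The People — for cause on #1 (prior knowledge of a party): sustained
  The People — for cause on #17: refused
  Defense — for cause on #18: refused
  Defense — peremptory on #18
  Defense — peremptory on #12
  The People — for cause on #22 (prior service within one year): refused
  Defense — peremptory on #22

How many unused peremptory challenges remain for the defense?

3

Defense allotment: 4 base + 3 multi-party = 7.
Defense peremptories used: #6, #18, #12, #22 — 4 (for-cause on #20, #4, #18 don't count).
Remaining: 7 − 4 = 3.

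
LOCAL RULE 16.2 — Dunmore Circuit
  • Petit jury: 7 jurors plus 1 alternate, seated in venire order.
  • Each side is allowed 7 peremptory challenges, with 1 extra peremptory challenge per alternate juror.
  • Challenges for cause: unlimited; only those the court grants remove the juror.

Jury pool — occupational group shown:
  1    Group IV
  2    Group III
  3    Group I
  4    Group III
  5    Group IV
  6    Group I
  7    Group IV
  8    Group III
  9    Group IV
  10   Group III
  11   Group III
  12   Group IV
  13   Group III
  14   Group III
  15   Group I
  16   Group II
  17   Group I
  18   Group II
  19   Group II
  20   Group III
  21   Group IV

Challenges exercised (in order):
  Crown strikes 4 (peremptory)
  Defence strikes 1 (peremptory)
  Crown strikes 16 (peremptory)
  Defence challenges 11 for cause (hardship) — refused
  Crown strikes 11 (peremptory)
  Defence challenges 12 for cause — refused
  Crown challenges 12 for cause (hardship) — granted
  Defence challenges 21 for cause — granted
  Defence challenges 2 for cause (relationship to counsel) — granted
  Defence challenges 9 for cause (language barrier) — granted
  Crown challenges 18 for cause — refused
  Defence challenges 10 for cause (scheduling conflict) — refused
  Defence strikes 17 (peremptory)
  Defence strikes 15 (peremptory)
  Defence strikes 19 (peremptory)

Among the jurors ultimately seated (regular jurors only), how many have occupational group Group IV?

2

Removed: #1, #2, #4, #9, #11, #12, #15, #16, #17, #19, #21.
Seated jurors 1–7: #3, #5, #6, #7, #8, #10, #13 (alternates #14 not counted).
Of those, in Group IV: #5, #7 → 2.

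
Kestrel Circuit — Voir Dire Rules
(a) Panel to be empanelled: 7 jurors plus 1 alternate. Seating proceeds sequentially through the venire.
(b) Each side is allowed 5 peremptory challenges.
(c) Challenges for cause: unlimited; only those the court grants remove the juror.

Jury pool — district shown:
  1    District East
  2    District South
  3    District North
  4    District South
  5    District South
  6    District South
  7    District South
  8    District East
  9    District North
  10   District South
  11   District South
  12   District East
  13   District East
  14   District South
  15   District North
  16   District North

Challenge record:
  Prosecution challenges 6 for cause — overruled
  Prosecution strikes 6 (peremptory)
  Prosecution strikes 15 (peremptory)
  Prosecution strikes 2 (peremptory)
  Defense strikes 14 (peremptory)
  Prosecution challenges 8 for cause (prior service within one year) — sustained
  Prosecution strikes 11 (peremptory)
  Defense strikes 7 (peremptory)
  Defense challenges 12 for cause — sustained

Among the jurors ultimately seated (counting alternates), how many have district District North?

Removed: #2, #6, #7, #8, #11, #12, #14, #15.
Seated (8 incl. alternates): #1, #3, #4, #5, #9, #10, #13, #16.
Of those, in District North: #3, #9, #16 → 3.

3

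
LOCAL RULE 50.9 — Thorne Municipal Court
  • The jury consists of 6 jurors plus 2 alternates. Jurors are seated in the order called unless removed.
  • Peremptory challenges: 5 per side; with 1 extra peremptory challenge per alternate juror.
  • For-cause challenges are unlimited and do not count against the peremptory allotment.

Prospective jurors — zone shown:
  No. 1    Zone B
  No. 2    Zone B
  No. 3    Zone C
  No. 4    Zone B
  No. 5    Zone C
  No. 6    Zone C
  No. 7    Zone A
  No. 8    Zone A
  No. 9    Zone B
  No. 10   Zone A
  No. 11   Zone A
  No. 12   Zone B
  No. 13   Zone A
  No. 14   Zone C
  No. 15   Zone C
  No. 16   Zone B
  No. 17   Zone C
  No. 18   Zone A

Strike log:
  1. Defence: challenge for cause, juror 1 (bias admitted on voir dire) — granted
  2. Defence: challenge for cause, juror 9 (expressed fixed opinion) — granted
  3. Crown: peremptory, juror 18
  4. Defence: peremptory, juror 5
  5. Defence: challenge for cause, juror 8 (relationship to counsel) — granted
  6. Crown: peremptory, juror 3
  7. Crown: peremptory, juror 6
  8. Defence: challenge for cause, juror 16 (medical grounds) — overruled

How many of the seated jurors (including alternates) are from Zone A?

Removed: #1, #3, #5, #6, #8, #9, #18.
Seated (8 incl. alternates): #2, #4, #7, #10, #11, #12, #13, #14.
Of those, in Zone A: #7, #10, #11, #13 → 4.

4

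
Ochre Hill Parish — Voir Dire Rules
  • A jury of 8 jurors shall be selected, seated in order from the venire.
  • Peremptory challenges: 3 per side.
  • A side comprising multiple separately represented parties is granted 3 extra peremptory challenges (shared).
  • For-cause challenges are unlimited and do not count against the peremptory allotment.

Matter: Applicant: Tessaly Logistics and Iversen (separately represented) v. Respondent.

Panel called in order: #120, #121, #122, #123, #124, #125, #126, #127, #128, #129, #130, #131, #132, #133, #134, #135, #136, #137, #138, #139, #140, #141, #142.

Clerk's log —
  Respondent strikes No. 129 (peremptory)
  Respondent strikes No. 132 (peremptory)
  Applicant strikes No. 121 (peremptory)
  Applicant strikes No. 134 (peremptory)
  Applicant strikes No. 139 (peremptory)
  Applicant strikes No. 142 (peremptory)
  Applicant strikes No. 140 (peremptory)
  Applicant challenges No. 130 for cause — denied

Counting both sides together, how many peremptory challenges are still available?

Applicant allotment: 3 base + 3 multi-party = 6. Respondent allotment: 3.
Applicant peremptories used: #121, #134, #139, #142, #140 — 5 (the for-cause on #130 doesn't count).
Respondent peremptories used: #129, #132 — 2.
Remaining: (6 − 5) + (3 − 2) = 2.

2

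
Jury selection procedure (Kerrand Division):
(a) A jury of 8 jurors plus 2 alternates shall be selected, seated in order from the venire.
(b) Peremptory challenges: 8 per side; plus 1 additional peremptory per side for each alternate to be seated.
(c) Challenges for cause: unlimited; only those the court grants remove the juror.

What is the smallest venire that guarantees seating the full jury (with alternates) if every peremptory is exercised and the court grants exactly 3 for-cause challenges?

Seats to fill: 8 + 2 alternates = 10.
Peremptories: 8 + 1×2 = 10 per side × 2 sides = 20.
For-cause removals: 3.
Minimum venire: 10 + 20 + 3 = 33.

33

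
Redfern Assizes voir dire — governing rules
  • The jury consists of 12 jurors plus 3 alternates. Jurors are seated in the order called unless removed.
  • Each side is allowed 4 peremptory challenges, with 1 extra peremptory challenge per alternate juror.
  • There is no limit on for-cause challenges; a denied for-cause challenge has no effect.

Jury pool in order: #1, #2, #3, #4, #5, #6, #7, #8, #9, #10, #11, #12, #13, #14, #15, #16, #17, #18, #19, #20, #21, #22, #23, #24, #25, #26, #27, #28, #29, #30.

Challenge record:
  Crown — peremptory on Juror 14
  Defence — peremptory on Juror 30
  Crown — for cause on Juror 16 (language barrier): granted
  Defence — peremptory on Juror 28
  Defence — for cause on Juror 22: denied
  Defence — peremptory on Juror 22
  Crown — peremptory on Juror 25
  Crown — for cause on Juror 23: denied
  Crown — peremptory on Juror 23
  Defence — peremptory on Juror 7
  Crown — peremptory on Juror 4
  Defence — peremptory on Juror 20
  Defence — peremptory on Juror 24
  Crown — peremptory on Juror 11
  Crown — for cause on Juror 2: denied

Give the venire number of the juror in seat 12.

17

Removed: #4, #7, #11, #14, #16, #20, #22, #23, #24, #25, #28, #30. (#2 stays — for-cause denied.)
Filling seats in venire order through position 12: #1, #2, #3, #5, #6, #8, #9, #10, #12, #13, #15, #17.
So seat 12 is #17.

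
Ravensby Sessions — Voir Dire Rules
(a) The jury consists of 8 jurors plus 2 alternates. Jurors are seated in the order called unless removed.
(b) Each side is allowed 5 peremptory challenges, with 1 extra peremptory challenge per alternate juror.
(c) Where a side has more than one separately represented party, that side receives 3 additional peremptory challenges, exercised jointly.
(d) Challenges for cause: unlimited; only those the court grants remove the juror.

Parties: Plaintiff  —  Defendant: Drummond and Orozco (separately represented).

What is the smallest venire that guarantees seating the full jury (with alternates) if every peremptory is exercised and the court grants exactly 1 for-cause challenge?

Seats to fill: 8 + 2 alternates = 10.
Peremptories — Plaintiff: 5 + 1×2 = 7; Defendant: 5 + 1×2 + 3 = 10; total 17.
For-cause removals: 1.
Minimum venire: 10 + 17 + 1 = 28.

28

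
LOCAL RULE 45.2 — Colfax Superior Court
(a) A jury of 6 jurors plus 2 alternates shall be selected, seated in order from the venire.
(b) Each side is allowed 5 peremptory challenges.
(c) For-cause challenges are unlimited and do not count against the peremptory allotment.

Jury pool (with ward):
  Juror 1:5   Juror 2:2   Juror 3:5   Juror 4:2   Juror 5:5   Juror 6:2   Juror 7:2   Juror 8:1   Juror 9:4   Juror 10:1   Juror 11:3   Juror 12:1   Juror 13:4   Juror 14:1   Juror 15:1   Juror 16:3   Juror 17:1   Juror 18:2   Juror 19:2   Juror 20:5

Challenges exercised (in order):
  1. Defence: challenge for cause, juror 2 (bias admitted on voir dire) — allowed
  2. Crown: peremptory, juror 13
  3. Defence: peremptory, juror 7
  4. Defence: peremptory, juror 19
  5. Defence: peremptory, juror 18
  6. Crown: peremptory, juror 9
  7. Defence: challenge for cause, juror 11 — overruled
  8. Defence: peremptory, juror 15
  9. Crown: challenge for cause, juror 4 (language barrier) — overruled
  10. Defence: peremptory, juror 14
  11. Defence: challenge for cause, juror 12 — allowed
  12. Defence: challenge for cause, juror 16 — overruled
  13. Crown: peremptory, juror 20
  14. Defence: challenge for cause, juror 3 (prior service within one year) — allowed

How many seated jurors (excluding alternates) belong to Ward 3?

0

Removed: #2, #3, #7, #9, #12, #13, #14, #15, #18, #19, #20.
Seated jurors 1–6: #1, #4, #5, #6, #8, #10 (alternates #11, #16 not counted).
None of those are in Ward 3 → 0.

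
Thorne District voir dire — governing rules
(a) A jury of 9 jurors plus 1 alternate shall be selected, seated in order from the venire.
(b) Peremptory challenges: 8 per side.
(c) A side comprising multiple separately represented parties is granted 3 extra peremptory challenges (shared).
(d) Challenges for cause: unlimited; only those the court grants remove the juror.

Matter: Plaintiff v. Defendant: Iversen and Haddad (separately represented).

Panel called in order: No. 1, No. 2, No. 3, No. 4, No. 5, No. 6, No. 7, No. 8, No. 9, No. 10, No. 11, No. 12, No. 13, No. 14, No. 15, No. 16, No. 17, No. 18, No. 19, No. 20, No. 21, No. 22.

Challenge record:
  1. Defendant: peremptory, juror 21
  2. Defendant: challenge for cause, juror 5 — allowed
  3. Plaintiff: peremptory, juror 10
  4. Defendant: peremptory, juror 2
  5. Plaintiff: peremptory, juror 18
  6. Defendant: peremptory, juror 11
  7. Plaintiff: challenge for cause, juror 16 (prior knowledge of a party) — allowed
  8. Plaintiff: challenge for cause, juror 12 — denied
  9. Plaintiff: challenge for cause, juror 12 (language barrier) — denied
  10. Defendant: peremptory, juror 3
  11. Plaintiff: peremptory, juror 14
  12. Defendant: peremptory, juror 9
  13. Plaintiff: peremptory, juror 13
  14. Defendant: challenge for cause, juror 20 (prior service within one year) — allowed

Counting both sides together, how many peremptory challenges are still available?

10

Plaintiff allotment: 8. Defendant allotment: 8 base + 3 multi-party = 11.
Plaintiff peremptories used: #10, #18, #14, #13 — 4 (for-cause on #16, #12, #12 don't count).
Defendant peremptories used: #21, #2, #11, #3, #9 — 5 (for-cause on #5, #20 don't count).
Remaining: (8 − 4) + (11 − 5) = 10.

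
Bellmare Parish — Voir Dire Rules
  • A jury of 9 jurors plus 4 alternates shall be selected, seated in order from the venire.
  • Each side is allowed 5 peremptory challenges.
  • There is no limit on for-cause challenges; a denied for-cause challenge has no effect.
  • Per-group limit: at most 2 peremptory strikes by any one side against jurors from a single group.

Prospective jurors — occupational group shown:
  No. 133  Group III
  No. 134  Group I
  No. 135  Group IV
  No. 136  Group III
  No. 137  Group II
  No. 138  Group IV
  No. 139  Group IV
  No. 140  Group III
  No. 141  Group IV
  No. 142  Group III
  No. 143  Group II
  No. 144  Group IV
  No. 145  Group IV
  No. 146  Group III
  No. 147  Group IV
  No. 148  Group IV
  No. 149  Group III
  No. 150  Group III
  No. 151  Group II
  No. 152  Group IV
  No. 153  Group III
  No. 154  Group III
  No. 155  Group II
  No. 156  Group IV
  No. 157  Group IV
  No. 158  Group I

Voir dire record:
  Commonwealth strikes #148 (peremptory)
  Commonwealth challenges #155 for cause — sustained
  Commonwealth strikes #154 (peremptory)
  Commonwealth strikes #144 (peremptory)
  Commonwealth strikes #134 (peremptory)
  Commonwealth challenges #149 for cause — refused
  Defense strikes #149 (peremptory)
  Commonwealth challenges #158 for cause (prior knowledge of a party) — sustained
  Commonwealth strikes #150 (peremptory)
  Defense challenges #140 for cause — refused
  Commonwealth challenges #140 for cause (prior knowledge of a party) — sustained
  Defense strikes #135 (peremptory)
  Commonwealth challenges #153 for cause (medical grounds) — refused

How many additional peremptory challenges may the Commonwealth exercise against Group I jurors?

0

Commonwealth peremptories so far: #148, #154, #144, #134, #150 — 5 of 5 used, 0 left overall.
Against Group I: #134 — 1 used; per-group cap 2 leaves 1.
Binding limit: min(0, 1) = 0.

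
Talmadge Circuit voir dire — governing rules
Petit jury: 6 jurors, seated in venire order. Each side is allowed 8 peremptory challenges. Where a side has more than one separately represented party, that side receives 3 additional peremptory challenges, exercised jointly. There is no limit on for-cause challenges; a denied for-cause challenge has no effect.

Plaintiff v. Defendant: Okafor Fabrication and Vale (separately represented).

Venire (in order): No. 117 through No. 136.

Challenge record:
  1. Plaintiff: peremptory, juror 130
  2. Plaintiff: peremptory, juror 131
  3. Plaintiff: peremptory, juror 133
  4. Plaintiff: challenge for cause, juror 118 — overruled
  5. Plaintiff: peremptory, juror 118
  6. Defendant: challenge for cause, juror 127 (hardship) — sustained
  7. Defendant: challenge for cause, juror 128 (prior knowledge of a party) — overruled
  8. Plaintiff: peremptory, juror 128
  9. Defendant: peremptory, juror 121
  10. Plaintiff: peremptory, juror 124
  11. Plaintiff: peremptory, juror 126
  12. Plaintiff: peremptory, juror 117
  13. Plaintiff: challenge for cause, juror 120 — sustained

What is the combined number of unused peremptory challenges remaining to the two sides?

10

Plaintiff allotment: 8. Defendant allotment: 8 base + 3 multi-party = 11.
Plaintiff peremptories used: #130, #131, #133, #118, #128, #124, #126, #117 — 8 (for-cause on #118, #120 don't count).
Defendant peremptories used: #121 — 1 (for-cause on #127, #128 don't count).
Remaining: (8 − 8) + (11 − 1) = 10.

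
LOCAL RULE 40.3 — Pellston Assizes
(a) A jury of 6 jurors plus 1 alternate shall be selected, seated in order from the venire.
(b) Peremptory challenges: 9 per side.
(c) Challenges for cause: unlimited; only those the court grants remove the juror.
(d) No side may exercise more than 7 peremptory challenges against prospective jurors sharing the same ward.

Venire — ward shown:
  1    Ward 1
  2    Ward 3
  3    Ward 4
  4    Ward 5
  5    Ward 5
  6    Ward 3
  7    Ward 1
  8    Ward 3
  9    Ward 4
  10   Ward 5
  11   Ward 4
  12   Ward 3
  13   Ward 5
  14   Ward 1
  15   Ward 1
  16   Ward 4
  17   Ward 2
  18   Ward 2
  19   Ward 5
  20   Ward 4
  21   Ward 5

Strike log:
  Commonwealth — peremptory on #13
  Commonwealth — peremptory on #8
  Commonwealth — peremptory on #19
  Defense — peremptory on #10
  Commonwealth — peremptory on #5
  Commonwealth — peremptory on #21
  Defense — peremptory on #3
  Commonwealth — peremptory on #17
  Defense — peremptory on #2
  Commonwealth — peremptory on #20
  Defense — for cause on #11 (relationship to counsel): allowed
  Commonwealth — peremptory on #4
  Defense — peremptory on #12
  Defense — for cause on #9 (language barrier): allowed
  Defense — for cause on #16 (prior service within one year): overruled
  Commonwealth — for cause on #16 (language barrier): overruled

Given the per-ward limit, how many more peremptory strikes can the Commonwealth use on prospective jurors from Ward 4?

1

Commonwealth peremptories so far: #13, #8, #19, #5, #21, #17, #20, #4 — 8 of 9 used, 1 left overall.
Against Ward 4: #20 — 1 used; per-ward cap 7 leaves 6.
Binding limit: min(1, 6) = 1.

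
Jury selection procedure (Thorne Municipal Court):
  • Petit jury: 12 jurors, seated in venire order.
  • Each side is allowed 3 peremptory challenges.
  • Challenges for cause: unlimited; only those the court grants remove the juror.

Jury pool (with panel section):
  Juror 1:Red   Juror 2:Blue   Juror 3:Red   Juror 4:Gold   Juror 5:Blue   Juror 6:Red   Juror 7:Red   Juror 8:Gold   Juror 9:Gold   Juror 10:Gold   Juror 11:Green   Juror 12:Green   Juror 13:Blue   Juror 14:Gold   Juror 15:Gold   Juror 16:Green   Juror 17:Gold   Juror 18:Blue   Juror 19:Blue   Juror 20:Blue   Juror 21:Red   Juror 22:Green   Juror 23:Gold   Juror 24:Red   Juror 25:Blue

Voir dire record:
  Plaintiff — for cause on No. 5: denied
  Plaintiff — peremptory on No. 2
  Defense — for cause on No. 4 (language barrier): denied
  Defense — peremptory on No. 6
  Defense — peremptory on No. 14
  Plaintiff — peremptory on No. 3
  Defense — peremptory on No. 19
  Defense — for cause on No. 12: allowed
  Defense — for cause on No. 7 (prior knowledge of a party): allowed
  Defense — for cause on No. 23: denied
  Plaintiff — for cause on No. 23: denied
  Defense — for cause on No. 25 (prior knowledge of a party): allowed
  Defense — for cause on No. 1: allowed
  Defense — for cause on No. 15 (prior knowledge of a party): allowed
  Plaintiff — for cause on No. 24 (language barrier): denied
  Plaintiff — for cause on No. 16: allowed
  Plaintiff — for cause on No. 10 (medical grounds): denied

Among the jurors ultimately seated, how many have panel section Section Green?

2

Removed: #1, #2, #3, #6, #7, #12, #14, #15, #16, #19, #25.
Seated jurors 1–12: #4, #5, #8, #9, #10, #11, #13, #17, #18, #20, #21, #22.
Of those, in Section Green: #11, #22 → 2.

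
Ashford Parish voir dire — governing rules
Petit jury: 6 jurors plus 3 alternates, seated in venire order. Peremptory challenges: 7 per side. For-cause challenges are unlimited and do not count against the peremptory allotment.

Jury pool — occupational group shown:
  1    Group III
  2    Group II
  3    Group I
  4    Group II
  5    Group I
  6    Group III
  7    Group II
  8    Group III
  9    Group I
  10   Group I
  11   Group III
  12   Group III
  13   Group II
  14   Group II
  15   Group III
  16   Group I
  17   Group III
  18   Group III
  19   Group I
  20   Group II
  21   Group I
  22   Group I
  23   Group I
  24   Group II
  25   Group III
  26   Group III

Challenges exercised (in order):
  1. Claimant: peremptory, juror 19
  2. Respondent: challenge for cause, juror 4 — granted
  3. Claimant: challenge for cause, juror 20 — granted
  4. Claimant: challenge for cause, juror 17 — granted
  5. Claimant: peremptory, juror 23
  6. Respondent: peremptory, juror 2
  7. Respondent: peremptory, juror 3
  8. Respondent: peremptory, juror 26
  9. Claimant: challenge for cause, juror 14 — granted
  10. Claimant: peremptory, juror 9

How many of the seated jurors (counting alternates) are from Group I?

2

Removed: #2, #3, #4, #9, #14, #17, #19, #20, #23, #26.
Seated (9 incl. alternates): #1, #5, #6, #7, #8, #10, #11, #12, #13.
Of those, in Group I: #5, #10 → 2.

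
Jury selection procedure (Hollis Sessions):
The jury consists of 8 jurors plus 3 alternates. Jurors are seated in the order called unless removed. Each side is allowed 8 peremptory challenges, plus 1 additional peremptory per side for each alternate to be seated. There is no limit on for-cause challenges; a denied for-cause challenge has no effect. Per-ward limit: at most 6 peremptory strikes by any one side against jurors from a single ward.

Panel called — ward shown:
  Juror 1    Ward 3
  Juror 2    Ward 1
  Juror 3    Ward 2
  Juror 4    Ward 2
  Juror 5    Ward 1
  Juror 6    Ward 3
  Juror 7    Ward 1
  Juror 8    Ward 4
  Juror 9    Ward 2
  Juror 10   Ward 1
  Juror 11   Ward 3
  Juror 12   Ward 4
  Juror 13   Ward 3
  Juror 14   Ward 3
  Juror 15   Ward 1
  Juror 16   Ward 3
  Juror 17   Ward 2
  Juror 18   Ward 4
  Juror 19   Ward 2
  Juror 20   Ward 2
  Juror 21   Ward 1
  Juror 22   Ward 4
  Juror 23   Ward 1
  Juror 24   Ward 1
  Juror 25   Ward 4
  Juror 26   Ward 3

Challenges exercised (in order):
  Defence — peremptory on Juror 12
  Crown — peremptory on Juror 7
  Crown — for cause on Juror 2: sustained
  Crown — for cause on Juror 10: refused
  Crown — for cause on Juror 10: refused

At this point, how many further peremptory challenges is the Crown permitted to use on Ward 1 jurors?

5

Crown peremptories so far: #7 — 1 of 11 used, 10 left overall.
Against Ward 1: #7 — 1 used; per-ward cap 6 leaves 5.
Binding limit: min(10, 5) = 5.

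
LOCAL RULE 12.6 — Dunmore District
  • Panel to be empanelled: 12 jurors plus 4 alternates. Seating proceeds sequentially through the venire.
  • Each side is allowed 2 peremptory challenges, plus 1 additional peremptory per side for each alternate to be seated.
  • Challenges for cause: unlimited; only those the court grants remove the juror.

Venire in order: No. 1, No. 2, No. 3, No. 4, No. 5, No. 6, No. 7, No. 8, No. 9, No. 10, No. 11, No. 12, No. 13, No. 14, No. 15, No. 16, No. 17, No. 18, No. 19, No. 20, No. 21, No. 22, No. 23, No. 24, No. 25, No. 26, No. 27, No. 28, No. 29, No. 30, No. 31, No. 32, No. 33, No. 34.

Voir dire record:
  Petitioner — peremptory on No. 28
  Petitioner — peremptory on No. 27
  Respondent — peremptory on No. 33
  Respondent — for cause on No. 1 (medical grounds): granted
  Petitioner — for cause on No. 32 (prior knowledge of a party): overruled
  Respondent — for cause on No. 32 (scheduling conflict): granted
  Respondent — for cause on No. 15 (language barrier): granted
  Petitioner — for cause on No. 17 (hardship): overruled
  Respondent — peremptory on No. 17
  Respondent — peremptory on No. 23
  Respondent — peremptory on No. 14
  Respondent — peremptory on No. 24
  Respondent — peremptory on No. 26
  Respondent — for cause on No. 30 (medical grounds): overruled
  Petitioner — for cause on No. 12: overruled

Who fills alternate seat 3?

19

Removed: #1, #14, #15, #17, #23, #24, #26, #27, #28, #32, #33. (#12, #30 stay — for-cause denied.)
Seating in order: seats 1–12 → #2, #3, #4, #5, #6, #7, #8, #9, #10, #11, #12, #13; alternates → #16, #18, #19, #20.
So alternate 3 is #19.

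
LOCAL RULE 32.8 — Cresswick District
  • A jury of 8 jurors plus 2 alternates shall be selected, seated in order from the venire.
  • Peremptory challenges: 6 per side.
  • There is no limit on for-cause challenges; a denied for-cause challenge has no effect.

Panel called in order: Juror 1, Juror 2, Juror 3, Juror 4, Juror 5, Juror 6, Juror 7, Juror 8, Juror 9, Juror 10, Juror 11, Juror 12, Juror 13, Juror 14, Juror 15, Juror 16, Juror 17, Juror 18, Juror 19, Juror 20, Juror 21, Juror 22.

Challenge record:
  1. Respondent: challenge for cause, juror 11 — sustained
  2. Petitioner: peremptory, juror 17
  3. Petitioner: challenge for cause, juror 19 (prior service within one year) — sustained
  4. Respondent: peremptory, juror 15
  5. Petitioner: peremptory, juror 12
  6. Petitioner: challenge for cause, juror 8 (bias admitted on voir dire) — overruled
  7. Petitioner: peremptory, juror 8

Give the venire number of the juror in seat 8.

9

Removed: #8, #11, #12, #15, #17, #19.
Seating in order: seats 1–8 → #1, #2, #3, #4, #5, #6, #7, #9; alternates → #10, #13.
So seat 8 is #9.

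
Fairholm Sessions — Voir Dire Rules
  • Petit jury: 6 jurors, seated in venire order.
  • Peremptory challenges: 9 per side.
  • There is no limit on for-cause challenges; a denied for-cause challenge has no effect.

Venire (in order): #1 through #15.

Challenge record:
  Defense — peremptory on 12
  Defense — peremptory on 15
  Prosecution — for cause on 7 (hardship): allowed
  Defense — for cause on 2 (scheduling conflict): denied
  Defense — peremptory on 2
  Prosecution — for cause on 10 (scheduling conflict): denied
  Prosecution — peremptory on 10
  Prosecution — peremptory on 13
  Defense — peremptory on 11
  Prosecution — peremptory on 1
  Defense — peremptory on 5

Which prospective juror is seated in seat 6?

14

Removed: #1, #2, #5, #7, #10, #11, #12, #13, #15.
Seating in order: seats 1–6 → #3, #4, #6, #8, #9, #14.
So seat 6 is #14.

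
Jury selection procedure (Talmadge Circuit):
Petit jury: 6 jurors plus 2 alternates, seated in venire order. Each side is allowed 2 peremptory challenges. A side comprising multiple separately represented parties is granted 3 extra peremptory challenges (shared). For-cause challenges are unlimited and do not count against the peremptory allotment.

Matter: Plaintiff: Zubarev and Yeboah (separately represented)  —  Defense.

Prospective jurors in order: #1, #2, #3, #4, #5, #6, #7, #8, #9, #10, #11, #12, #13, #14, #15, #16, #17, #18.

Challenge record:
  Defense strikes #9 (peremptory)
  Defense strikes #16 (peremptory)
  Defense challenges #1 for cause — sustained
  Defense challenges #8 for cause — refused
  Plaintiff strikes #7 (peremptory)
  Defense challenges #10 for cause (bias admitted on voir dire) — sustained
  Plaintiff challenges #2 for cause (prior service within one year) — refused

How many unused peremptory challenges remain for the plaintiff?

Plaintiff allotment: 2 base + 3 multi-party = 5.
Plaintiff peremptories used: #7 — 1 (the for-cause on #2 doesn't count).
Remaining: 5 − 1 = 4.

4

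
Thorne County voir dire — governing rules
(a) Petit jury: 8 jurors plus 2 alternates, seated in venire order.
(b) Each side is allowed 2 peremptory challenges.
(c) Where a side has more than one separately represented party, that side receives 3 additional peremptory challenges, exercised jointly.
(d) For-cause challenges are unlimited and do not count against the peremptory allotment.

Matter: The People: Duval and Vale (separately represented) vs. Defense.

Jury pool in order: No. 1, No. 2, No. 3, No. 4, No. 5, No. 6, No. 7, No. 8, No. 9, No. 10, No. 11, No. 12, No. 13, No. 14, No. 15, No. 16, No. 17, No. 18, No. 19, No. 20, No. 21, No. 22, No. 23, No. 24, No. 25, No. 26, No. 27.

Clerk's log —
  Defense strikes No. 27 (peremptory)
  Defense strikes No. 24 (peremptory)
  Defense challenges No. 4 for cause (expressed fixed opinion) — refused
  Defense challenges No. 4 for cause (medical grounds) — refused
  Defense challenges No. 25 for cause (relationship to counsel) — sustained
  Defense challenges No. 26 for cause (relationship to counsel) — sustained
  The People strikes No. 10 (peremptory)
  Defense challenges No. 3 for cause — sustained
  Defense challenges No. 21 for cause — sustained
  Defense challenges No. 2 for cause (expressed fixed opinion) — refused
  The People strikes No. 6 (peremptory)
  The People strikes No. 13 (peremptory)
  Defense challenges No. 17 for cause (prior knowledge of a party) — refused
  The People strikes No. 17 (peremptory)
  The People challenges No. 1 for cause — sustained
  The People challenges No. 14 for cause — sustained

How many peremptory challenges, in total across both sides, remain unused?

1

The People allotment: 2 base + 3 multi-party = 5. Defense allotment: 2.
The People peremptories used: #10, #6, #13, #17 — 4 (for-cause on #1, #14 don't count).
Defense peremptories used: #27, #24 — 2 (for-cause on #4, #4, #25, #26, #3, #21, #2, #17 don't count).
Remaining: (5 − 4) + (2 − 2) = 1.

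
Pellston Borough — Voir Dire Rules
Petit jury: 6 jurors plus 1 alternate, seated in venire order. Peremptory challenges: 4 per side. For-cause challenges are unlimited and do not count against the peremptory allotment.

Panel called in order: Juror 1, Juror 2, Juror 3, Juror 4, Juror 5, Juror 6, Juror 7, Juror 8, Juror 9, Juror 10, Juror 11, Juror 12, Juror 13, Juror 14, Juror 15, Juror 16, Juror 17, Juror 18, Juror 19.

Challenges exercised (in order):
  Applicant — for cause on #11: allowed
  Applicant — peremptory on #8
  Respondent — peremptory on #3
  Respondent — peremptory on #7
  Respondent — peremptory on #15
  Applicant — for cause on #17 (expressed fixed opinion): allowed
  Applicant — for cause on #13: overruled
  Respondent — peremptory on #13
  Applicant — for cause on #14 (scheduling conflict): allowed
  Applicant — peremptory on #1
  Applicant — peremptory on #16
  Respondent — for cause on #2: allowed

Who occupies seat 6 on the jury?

Removed: #1, #2, #3, #7, #8, #11, #13, #14, #15, #16, #17.
Seating in order: seats 1–6 → #4, #5, #6, #9, #10, #12; alternates → #18.
So seat 6 is #12.

12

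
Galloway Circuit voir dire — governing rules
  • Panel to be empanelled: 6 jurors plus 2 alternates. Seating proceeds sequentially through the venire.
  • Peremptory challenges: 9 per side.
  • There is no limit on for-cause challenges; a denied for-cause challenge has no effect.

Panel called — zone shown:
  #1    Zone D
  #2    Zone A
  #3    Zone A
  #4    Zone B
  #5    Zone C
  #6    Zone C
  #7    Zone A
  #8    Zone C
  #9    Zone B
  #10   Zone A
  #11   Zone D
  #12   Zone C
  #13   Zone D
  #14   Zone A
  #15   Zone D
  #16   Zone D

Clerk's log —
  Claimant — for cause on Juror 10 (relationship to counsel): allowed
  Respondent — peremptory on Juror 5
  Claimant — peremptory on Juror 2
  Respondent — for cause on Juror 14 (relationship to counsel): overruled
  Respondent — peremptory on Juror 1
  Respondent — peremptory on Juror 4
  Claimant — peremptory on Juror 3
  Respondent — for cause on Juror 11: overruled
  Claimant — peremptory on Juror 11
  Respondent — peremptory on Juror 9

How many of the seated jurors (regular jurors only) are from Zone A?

Removed: #1, #2, #3, #4, #5, #9, #10, #11.
Seated jurors 1–6: #6, #7, #8, #12, #13, #14 (alternates #15, #16 not counted).
Of those, in Zone A: #7, #14 → 2.

2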